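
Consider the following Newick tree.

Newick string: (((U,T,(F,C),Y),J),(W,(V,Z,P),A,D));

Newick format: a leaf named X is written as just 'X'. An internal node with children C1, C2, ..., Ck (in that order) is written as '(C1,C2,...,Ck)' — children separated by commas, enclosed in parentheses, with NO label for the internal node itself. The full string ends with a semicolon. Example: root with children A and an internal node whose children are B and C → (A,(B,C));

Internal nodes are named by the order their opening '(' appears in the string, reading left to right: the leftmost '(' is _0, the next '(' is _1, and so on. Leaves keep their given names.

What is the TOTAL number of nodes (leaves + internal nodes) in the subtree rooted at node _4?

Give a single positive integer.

Newick: (((U,T,(F,C),Y),J),(W,(V,Z,P),A,D));
Locate _4: it is the '(' at position 19 (the 5th '(' reading left to right).
Query: subtree rooted at _4
_4: subtree_size = 1 + 7
  W: subtree_size = 1 + 0
  _5: subtree_size = 1 + 3
    V: subtree_size = 1 + 0
    Z: subtree_size = 1 + 0
    P: subtree_size = 1 + 0
  A: subtree_size = 1 + 0
  D: subtree_size = 1 + 0
Total subtree size of _4: 8

Answer: 8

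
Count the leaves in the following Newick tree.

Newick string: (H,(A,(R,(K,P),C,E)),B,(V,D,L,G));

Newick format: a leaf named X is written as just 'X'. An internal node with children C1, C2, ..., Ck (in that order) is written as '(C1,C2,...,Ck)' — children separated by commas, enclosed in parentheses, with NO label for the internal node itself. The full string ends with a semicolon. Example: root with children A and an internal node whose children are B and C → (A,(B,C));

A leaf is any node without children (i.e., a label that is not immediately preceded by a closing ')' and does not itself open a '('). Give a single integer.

Answer: 12

Derivation:
Newick: (H,(A,(R,(K,P),C,E)),B,(V,D,L,G));
Scan left-to-right; a leaf is any maximal label run not followed by '(':
  pos 1: leaf 'H' → count = 1
  pos 4: leaf 'A' → count = 2
  pos 7: leaf 'R' → count = 3
  pos 10: leaf 'K' → count = 4
  pos 12: leaf 'P' → count = 5
  pos 15: leaf 'C' → count = 6
  pos 17: leaf 'E' → count = 7
  pos 21: leaf 'B' → count = 8
  pos 24: leaf 'V' → count = 9
  pos 26: leaf 'D' → count = 10
  pos 28: leaf 'L' → count = 11
  pos 30: leaf 'G' → count = 12
Total leaves: 12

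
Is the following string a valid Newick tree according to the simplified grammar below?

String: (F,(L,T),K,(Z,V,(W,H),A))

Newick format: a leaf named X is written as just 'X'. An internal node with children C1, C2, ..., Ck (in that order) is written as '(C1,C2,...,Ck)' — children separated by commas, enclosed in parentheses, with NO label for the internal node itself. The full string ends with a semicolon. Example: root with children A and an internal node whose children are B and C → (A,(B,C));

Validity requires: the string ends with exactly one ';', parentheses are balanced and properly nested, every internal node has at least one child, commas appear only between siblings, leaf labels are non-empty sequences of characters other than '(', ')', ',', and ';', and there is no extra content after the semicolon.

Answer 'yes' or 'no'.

Answer: no

Derivation:
Input: (F,(L,T),K,(Z,V,(W,H),A))
Paren balance: 4 '(' vs 4 ')' OK
Ends with single ';': False
Full parse: FAILS (must end with ;)
Valid: False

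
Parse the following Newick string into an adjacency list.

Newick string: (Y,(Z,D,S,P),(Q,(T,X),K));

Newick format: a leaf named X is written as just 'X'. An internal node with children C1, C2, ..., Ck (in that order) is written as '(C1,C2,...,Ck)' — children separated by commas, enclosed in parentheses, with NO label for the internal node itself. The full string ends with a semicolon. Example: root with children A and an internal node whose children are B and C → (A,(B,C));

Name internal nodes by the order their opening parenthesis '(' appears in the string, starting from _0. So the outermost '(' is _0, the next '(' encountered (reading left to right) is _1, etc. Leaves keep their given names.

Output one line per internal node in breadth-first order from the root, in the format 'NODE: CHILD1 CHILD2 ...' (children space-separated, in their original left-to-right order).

Input: (Y,(Z,D,S,P),(Q,(T,X),K));
Scanning left-to-right, naming '(' by encounter order:
  pos 0: '(' -> open internal node _0 (depth 1)
  pos 3: '(' -> open internal node _1 (depth 2)
  pos 11: ')' -> close internal node _1 (now at depth 1)
  pos 13: '(' -> open internal node _2 (depth 2)
  pos 16: '(' -> open internal node _3 (depth 3)
  pos 20: ')' -> close internal node _3 (now at depth 2)
  pos 23: ')' -> close internal node _2 (now at depth 1)
  pos 24: ')' -> close internal node _0 (now at depth 0)
Total internal nodes: 4
BFS adjacency from root:
  _0: Y _1 _2
  _1: Z D S P
  _2: Q _3 K
  _3: T X

Answer: _0: Y _1 _2
_1: Z D S P
_2: Q _3 K
_3: T X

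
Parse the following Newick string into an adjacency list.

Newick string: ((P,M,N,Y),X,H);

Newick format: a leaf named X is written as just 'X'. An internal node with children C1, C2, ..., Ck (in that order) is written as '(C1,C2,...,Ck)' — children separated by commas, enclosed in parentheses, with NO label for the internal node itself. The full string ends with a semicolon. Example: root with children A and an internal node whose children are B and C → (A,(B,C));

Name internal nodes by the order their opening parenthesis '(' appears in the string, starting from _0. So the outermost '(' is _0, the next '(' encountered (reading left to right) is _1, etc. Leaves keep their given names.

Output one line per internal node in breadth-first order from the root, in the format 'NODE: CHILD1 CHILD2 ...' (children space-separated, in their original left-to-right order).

Input: ((P,M,N,Y),X,H);
Scanning left-to-right, naming '(' by encounter order:
  pos 0: '(' -> open internal node _0 (depth 1)
  pos 1: '(' -> open internal node _1 (depth 2)
  pos 9: ')' -> close internal node _1 (now at depth 1)
  pos 14: ')' -> close internal node _0 (now at depth 0)
Total internal nodes: 2
BFS adjacency from root:
  _0: _1 X H
  _1: P M N Y

Answer: _0: _1 X H
_1: P M N Y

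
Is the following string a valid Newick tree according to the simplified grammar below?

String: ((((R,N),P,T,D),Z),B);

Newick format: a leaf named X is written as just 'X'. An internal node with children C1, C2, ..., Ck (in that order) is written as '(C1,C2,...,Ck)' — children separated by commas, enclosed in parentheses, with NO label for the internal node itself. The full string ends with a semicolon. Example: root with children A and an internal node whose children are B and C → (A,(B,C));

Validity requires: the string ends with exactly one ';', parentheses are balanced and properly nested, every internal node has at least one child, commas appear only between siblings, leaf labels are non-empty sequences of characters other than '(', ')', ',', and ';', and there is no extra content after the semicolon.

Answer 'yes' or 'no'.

Input: ((((R,N),P,T,D),Z),B);
Paren balance: 4 '(' vs 4 ')' OK
Ends with single ';': True
Full parse: OK
Valid: True

Answer: yes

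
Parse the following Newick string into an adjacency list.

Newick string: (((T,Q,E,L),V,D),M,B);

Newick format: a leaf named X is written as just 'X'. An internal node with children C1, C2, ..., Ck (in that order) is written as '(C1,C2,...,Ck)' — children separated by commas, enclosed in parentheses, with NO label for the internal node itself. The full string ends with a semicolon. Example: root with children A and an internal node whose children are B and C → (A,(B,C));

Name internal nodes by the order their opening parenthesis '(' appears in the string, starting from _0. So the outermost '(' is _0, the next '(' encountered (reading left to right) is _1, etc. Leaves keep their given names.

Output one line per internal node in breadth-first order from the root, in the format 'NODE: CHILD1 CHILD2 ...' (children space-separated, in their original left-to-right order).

Answer: _0: _1 M B
_1: _2 V D
_2: T Q E L

Derivation:
Input: (((T,Q,E,L),V,D),M,B);
Scanning left-to-right, naming '(' by encounter order:
  pos 0: '(' -> open internal node _0 (depth 1)
  pos 1: '(' -> open internal node _1 (depth 2)
  pos 2: '(' -> open internal node _2 (depth 3)
  pos 10: ')' -> close internal node _2 (now at depth 2)
  pos 15: ')' -> close internal node _1 (now at depth 1)
  pos 20: ')' -> close internal node _0 (now at depth 0)
Total internal nodes: 3
BFS adjacency from root:
  _0: _1 M B
  _1: _2 V D
  _2: T Q E L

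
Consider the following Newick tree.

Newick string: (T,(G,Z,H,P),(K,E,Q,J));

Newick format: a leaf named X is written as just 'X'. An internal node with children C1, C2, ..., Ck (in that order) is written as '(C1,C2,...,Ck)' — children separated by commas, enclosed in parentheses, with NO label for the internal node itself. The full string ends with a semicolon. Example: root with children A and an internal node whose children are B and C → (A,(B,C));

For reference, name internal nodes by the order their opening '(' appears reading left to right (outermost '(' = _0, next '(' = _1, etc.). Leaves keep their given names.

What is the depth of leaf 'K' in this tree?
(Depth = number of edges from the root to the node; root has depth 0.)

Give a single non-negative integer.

Newick: (T,(G,Z,H,P),(K,E,Q,J));
Naming internals by '(' encounter order: outermost '(' = _0, next = _1, ...
Query node: K
Path from root: _0 -> _2 -> K
Depth of K: 2 (number of edges from root)

Answer: 2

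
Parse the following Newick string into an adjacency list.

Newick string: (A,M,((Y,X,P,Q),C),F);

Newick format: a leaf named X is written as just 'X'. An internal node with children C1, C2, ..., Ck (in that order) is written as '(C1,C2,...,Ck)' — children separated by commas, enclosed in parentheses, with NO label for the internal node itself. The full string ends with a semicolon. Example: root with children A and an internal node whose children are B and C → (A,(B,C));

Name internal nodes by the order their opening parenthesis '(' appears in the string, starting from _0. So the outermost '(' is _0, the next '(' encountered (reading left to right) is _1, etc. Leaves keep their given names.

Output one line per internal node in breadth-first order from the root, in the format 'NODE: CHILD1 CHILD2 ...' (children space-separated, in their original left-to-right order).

Answer: _0: A M _1 F
_1: _2 C
_2: Y X P Q

Derivation:
Input: (A,M,((Y,X,P,Q),C),F);
Scanning left-to-right, naming '(' by encounter order:
  pos 0: '(' -> open internal node _0 (depth 1)
  pos 5: '(' -> open internal node _1 (depth 2)
  pos 6: '(' -> open internal node _2 (depth 3)
  pos 14: ')' -> close internal node _2 (now at depth 2)
  pos 17: ')' -> close internal node _1 (now at depth 1)
  pos 20: ')' -> close internal node _0 (now at depth 0)
Total internal nodes: 3
BFS adjacency from root:
  _0: A M _1 F
  _1: _2 C
  _2: Y X P Q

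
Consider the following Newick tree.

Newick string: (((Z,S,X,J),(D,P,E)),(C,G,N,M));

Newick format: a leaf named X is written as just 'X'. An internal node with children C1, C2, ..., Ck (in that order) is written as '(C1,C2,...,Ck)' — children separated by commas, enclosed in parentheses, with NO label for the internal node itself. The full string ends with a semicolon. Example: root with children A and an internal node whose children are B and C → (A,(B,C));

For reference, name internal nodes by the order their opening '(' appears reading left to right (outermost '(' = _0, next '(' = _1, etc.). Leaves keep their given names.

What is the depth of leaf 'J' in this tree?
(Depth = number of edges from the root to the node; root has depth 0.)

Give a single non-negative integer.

Newick: (((Z,S,X,J),(D,P,E)),(C,G,N,M));
Naming internals by '(' encounter order: outermost '(' = _0, next = _1, ...
Query node: J
Path from root: _0 -> _1 -> _2 -> J
Depth of J: 3 (number of edges from root)

Answer: 3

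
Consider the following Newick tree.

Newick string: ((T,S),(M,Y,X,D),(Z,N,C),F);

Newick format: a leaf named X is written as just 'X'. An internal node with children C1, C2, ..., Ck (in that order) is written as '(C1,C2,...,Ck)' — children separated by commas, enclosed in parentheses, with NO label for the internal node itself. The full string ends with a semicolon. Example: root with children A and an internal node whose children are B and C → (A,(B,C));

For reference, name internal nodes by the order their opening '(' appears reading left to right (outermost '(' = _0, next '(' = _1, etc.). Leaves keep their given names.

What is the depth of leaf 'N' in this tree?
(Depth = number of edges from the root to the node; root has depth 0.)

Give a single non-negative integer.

Answer: 2

Derivation:
Newick: ((T,S),(M,Y,X,D),(Z,N,C),F);
Naming internals by '(' encounter order: outermost '(' = _0, next = _1, ...
Query node: N
Path from root: _0 -> _3 -> N
Depth of N: 2 (number of edges from root)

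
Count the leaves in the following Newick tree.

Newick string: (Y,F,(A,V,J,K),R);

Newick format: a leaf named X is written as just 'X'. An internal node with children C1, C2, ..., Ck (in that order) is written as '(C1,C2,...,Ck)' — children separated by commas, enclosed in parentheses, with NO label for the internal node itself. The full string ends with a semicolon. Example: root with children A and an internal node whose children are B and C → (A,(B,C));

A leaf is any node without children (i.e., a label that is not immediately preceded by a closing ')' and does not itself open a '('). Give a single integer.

Answer: 7

Derivation:
Newick: (Y,F,(A,V,J,K),R);
Scan left-to-right; a leaf is any maximal label run not followed by '(':
  pos 1: leaf 'Y' → count = 1
  pos 3: leaf 'F' → count = 2
  pos 6: leaf 'A' → count = 3
  pos 8: leaf 'V' → count = 4
  pos 10: leaf 'J' → count = 5
  pos 12: leaf 'K' → count = 6
  pos 15: leaf 'R' → count = 7
Total leaves: 7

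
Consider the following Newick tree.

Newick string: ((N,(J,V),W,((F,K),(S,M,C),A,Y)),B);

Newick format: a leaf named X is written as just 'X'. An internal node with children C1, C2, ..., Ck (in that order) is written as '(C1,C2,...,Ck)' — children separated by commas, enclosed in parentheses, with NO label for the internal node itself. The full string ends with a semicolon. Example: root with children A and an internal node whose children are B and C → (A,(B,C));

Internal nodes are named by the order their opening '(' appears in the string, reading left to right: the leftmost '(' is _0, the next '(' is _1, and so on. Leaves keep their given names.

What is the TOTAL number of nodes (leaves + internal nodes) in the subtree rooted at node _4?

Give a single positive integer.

Newick: ((N,(J,V),W,((F,K),(S,M,C),A,Y)),B);
Locate _4: it is the '(' at position 13 (the 5th '(' reading left to right).
Query: subtree rooted at _4
_4: subtree_size = 1 + 2
  F: subtree_size = 1 + 0
  K: subtree_size = 1 + 0
Total subtree size of _4: 3

Answer: 3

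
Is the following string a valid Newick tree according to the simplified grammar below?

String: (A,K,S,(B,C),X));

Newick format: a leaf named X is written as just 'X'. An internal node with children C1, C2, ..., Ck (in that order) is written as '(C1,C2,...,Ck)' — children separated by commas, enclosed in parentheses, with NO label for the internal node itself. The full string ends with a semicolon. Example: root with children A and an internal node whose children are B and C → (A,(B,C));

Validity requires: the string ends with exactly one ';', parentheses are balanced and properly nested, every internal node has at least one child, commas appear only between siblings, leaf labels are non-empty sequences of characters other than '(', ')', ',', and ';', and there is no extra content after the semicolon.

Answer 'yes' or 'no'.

Input: (A,K,S,(B,C),X));
Paren balance: 2 '(' vs 3 ')' MISMATCH
Ends with single ';': True
Full parse: FAILS (extra content after tree at pos 15)
Valid: False

Answer: no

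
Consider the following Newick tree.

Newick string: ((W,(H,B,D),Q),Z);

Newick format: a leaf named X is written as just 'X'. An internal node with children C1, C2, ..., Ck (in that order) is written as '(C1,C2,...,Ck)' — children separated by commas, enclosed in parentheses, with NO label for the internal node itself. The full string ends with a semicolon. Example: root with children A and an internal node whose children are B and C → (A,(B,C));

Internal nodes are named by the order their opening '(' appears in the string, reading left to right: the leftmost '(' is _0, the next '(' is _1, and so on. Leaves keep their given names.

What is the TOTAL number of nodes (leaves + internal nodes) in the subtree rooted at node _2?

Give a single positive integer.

Newick: ((W,(H,B,D),Q),Z);
Locate _2: it is the '(' at position 4 (the 3rd '(' reading left to right).
Query: subtree rooted at _2
_2: subtree_size = 1 + 3
  H: subtree_size = 1 + 0
  B: subtree_size = 1 + 0
  D: subtree_size = 1 + 0
Total subtree size of _2: 4

Answer: 4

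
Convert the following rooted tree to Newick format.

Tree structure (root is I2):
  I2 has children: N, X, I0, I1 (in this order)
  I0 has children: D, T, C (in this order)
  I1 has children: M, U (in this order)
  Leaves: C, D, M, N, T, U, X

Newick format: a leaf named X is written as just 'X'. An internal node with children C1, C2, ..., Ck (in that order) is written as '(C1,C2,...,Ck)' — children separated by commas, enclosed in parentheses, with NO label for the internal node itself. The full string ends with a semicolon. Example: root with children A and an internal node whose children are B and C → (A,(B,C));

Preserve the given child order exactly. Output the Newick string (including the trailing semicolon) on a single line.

Answer: (N,X,(D,T,C),(M,U));

Derivation:
internal I2 with children ['N', 'X', 'I0', 'I1']
  leaf 'N' → 'N'
  leaf 'X' → 'X'
  internal I0 with children ['D', 'T', 'C']
    leaf 'D' → 'D'
    leaf 'T' → 'T'
    leaf 'C' → 'C'
  → '(D,T,C)'
  internal I1 with children ['M', 'U']
    leaf 'M' → 'M'
    leaf 'U' → 'U'
  → '(M,U)'
→ '(N,X,(D,T,C),(M,U))'
Final: (N,X,(D,T,C),(M,U));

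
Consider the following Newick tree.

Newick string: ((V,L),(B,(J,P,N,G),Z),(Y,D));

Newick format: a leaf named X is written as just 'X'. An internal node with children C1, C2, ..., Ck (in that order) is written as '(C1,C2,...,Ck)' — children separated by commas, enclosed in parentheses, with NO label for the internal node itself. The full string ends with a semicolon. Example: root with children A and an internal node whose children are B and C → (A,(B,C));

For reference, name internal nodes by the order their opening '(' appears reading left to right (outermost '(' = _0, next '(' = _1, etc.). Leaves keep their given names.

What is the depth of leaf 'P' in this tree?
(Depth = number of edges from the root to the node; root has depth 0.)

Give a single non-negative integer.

Newick: ((V,L),(B,(J,P,N,G),Z),(Y,D));
Naming internals by '(' encounter order: outermost '(' = _0, next = _1, ...
Query node: P
Path from root: _0 -> _2 -> _3 -> P
Depth of P: 3 (number of edges from root)

Answer: 3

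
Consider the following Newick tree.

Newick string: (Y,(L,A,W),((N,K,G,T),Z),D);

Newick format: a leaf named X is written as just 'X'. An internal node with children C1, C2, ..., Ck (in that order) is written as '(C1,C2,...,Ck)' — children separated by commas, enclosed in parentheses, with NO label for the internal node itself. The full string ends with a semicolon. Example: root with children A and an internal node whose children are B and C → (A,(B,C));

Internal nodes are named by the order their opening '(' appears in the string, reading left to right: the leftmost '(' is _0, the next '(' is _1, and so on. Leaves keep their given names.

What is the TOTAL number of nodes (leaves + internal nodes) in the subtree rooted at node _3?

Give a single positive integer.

Answer: 5

Derivation:
Newick: (Y,(L,A,W),((N,K,G,T),Z),D);
Locate _3: it is the '(' at position 12 (the 4th '(' reading left to right).
Query: subtree rooted at _3
_3: subtree_size = 1 + 4
  N: subtree_size = 1 + 0
  K: subtree_size = 1 + 0
  G: subtree_size = 1 + 0
  T: subtree_size = 1 + 0
Total subtree size of _3: 5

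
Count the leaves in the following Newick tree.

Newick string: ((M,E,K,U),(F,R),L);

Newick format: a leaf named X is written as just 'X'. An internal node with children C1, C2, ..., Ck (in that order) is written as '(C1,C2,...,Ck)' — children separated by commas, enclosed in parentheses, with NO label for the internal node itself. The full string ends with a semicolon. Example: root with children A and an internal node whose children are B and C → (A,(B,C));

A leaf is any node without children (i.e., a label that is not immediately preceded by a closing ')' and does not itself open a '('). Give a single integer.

Answer: 7

Derivation:
Newick: ((M,E,K,U),(F,R),L);
Scan left-to-right; a leaf is any maximal label run not followed by '(':
  pos 2: leaf 'M' → count = 1
  pos 4: leaf 'E' → count = 2
  pos 6: leaf 'K' → count = 3
  pos 8: leaf 'U' → count = 4
  pos 12: leaf 'F' → count = 5
  pos 14: leaf 'R' → count = 6
  pos 17: leaf 'L' → count = 7
Total leaves: 7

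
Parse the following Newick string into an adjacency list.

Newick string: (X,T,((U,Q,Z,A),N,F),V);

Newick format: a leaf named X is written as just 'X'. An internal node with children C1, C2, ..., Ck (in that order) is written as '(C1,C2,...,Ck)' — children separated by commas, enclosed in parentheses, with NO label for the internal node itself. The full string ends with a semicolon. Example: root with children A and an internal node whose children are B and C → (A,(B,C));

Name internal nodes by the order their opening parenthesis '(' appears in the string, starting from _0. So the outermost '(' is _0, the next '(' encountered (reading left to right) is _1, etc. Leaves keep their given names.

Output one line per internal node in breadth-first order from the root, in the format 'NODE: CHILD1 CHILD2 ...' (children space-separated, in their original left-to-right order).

Answer: _0: X T _1 V
_1: _2 N F
_2: U Q Z A

Derivation:
Input: (X,T,((U,Q,Z,A),N,F),V);
Scanning left-to-right, naming '(' by encounter order:
  pos 0: '(' -> open internal node _0 (depth 1)
  pos 5: '(' -> open internal node _1 (depth 2)
  pos 6: '(' -> open internal node _2 (depth 3)
  pos 14: ')' -> close internal node _2 (now at depth 2)
  pos 19: ')' -> close internal node _1 (now at depth 1)
  pos 22: ')' -> close internal node _0 (now at depth 0)
Total internal nodes: 3
BFS adjacency from root:
  _0: X T _1 V
  _1: _2 N F
  _2: U Q Z A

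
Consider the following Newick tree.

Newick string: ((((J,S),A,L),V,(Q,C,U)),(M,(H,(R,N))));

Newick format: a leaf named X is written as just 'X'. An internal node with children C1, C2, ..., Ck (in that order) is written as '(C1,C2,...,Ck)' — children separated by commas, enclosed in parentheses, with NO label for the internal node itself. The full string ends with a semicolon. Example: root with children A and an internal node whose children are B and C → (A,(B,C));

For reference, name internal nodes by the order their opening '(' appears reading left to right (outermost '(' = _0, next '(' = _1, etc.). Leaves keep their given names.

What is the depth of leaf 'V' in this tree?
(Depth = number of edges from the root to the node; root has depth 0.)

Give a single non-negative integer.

Newick: ((((J,S),A,L),V,(Q,C,U)),(M,(H,(R,N))));
Naming internals by '(' encounter order: outermost '(' = _0, next = _1, ...
Query node: V
Path from root: _0 -> _1 -> V
Depth of V: 2 (number of edges from root)

Answer: 2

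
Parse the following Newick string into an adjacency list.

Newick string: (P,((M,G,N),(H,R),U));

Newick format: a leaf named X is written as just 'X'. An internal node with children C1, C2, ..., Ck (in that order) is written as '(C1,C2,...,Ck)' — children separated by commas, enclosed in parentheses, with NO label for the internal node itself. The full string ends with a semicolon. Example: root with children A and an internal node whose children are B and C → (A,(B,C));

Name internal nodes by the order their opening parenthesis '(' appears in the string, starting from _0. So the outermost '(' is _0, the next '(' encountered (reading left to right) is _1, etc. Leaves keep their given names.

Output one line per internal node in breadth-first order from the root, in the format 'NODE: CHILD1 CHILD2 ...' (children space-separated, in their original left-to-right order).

Answer: _0: P _1
_1: _2 _3 U
_2: M G N
_3: H R

Derivation:
Input: (P,((M,G,N),(H,R),U));
Scanning left-to-right, naming '(' by encounter order:
  pos 0: '(' -> open internal node _0 (depth 1)
  pos 3: '(' -> open internal node _1 (depth 2)
  pos 4: '(' -> open internal node _2 (depth 3)
  pos 10: ')' -> close internal node _2 (now at depth 2)
  pos 12: '(' -> open internal node _3 (depth 3)
  pos 16: ')' -> close internal node _3 (now at depth 2)
  pos 19: ')' -> close internal node _1 (now at depth 1)
  pos 20: ')' -> close internal node _0 (now at depth 0)
Total internal nodes: 4
BFS adjacency from root:
  _0: P _1
  _1: _2 _3 U
  _2: M G N
  _3: H R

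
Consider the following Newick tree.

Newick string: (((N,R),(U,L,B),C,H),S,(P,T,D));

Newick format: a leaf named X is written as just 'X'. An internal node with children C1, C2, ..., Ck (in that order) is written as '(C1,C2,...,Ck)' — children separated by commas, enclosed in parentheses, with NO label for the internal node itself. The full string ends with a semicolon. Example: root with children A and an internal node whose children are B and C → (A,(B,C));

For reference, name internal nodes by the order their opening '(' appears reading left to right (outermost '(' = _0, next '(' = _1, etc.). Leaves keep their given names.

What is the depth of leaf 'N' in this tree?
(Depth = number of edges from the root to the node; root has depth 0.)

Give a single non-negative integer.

Answer: 3

Derivation:
Newick: (((N,R),(U,L,B),C,H),S,(P,T,D));
Naming internals by '(' encounter order: outermost '(' = _0, next = _1, ...
Query node: N
Path from root: _0 -> _1 -> _2 -> N
Depth of N: 3 (number of edges from root)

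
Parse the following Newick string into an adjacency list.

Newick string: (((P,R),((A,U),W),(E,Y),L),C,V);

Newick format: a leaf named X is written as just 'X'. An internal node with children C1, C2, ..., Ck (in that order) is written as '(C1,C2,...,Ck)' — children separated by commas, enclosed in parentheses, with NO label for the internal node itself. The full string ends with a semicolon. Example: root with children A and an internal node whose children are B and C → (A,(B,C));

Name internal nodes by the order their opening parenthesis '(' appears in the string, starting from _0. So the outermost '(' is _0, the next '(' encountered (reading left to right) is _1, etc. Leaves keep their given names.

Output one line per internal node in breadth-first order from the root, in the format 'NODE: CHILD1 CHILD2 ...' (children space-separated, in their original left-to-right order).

Answer: _0: _1 C V
_1: _2 _3 _5 L
_2: P R
_3: _4 W
_5: E Y
_4: A U

Derivation:
Input: (((P,R),((A,U),W),(E,Y),L),C,V);
Scanning left-to-right, naming '(' by encounter order:
  pos 0: '(' -> open internal node _0 (depth 1)
  pos 1: '(' -> open internal node _1 (depth 2)
  pos 2: '(' -> open internal node _2 (depth 3)
  pos 6: ')' -> close internal node _2 (now at depth 2)
  pos 8: '(' -> open internal node _3 (depth 3)
  pos 9: '(' -> open internal node _4 (depth 4)
  pos 13: ')' -> close internal node _4 (now at depth 3)
  pos 16: ')' -> close internal node _3 (now at depth 2)
  pos 18: '(' -> open internal node _5 (depth 3)
  pos 22: ')' -> close internal node _5 (now at depth 2)
  pos 25: ')' -> close internal node _1 (now at depth 1)
  pos 30: ')' -> close internal node _0 (now at depth 0)
Total internal nodes: 6
BFS adjacency from root:
  _0: _1 C V
  _1: _2 _3 _5 L
  _2: P R
  _3: _4 W
  _5: E Y
  _4: A U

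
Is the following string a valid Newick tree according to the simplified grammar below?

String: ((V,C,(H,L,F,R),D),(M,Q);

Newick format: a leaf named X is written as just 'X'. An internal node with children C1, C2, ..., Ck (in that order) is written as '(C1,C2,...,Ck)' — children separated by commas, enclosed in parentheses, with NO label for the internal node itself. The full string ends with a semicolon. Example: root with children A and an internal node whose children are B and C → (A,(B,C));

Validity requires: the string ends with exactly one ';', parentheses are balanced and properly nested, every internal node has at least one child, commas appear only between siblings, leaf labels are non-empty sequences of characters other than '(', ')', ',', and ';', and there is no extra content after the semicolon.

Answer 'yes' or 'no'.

Input: ((V,C,(H,L,F,R),D),(M,Q);
Paren balance: 4 '(' vs 3 ')' MISMATCH
Ends with single ';': True
Full parse: FAILS (expected , or ) at pos 24)
Valid: False

Answer: no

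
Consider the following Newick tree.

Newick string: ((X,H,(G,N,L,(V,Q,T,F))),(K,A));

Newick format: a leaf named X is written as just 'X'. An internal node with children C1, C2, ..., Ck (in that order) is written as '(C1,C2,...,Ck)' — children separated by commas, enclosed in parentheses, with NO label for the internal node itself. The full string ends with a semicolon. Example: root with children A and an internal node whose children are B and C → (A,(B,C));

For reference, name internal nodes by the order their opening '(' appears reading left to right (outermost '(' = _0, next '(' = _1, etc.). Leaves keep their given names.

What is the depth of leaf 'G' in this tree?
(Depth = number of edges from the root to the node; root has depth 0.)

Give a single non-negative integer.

Newick: ((X,H,(G,N,L,(V,Q,T,F))),(K,A));
Naming internals by '(' encounter order: outermost '(' = _0, next = _1, ...
Query node: G
Path from root: _0 -> _1 -> _2 -> G
Depth of G: 3 (number of edges from root)

Answer: 3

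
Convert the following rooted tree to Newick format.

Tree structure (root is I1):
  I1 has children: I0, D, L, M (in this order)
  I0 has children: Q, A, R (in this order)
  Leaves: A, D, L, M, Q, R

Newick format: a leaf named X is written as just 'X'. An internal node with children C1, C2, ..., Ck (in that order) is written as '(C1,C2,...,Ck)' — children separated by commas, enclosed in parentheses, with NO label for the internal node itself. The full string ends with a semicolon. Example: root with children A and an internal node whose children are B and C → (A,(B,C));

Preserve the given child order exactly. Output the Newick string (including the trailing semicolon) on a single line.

Answer: ((Q,A,R),D,L,M);

Derivation:
internal I1 with children ['I0', 'D', 'L', 'M']
  internal I0 with children ['Q', 'A', 'R']
    leaf 'Q' → 'Q'
    leaf 'A' → 'A'
    leaf 'R' → 'R'
  → '(Q,A,R)'
  leaf 'D' → 'D'
  leaf 'L' → 'L'
  leaf 'M' → 'M'
→ '((Q,A,R),D,L,M)'
Final: ((Q,A,R),D,L,M);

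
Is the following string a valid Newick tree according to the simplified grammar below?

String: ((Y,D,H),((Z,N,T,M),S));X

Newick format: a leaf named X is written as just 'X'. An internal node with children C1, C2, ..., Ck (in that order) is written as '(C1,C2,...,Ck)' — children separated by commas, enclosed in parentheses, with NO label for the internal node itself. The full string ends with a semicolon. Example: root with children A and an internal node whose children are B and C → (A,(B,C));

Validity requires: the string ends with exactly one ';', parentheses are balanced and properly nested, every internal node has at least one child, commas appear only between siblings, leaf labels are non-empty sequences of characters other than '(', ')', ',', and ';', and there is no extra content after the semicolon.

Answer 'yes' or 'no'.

Answer: no

Derivation:
Input: ((Y,D,H),((Z,N,T,M),S));X
Paren balance: 4 '(' vs 4 ')' OK
Ends with single ';': False
Full parse: FAILS (must end with ;)
Valid: False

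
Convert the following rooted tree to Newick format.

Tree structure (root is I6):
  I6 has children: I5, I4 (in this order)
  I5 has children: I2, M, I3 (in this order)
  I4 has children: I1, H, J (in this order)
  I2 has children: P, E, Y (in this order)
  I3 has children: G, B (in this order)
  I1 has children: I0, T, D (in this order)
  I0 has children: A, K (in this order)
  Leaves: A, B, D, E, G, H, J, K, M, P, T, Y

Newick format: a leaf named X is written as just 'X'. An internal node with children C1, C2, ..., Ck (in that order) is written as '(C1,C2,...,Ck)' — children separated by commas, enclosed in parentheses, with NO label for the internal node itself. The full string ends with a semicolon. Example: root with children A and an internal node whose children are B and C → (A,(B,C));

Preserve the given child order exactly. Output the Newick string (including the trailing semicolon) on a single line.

Answer: (((P,E,Y),M,(G,B)),(((A,K),T,D),H,J));

Derivation:
internal I6 with children ['I5', 'I4']
  internal I5 with children ['I2', 'M', 'I3']
    internal I2 with children ['P', 'E', 'Y']
      leaf 'P' → 'P'
      leaf 'E' → 'E'
      leaf 'Y' → 'Y'
    → '(P,E,Y)'
    leaf 'M' → 'M'
    internal I3 with children ['G', 'B']
      leaf 'G' → 'G'
      leaf 'B' → 'B'
    → '(G,B)'
  → '((P,E,Y),M,(G,B))'
  internal I4 with children ['I1', 'H', 'J']
    internal I1 with children ['I0', 'T', 'D']
      internal I0 with children ['A', 'K']
        leaf 'A' → 'A'
        leaf 'K' → 'K'
      → '(A,K)'
      leaf 'T' → 'T'
      leaf 'D' → 'D'
    → '((A,K),T,D)'
    leaf 'H' → 'H'
    leaf 'J' → 'J'
  → '(((A,K),T,D),H,J)'
→ '(((P,E,Y),M,(G,B)),(((A,K),T,D),H,J))'
Final: (((P,E,Y),M,(G,B)),(((A,K),T,D),H,J));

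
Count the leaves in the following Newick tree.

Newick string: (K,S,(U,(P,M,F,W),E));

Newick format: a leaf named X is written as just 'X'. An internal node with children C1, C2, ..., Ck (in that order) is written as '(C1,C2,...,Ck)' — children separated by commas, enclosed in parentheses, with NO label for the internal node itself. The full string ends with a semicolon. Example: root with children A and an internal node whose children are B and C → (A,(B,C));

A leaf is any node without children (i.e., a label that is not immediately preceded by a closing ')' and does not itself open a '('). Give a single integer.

Answer: 8

Derivation:
Newick: (K,S,(U,(P,M,F,W),E));
Scan left-to-right; a leaf is any maximal label run not followed by '(':
  pos 1: leaf 'K' → count = 1
  pos 3: leaf 'S' → count = 2
  pos 6: leaf 'U' → count = 3
  pos 9: leaf 'P' → count = 4
  pos 11: leaf 'M' → count = 5
  pos 13: leaf 'F' → count = 6
  pos 15: leaf 'W' → count = 7
  pos 18: leaf 'E' → count = 8
Total leaves: 8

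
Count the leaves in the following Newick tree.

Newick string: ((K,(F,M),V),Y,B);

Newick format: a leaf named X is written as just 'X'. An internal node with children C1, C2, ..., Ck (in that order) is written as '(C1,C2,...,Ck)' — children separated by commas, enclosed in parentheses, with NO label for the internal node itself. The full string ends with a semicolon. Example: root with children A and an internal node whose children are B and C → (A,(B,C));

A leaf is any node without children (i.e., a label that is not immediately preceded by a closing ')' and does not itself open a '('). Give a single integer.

Answer: 6

Derivation:
Newick: ((K,(F,M),V),Y,B);
Scan left-to-right; a leaf is any maximal label run not followed by '(':
  pos 2: leaf 'K' → count = 1
  pos 5: leaf 'F' → count = 2
  pos 7: leaf 'M' → count = 3
  pos 10: leaf 'V' → count = 4
  pos 13: leaf 'Y' → count = 5
  pos 15: leaf 'B' → count = 6
Total leaves: 6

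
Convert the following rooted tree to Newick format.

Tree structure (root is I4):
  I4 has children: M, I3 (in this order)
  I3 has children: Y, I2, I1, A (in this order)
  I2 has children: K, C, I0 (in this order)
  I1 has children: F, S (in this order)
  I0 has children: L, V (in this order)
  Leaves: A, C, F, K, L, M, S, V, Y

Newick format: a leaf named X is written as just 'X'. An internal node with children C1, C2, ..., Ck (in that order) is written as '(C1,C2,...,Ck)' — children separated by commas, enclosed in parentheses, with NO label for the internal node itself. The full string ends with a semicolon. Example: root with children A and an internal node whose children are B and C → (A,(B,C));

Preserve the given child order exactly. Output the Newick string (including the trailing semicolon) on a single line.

internal I4 with children ['M', 'I3']
  leaf 'M' → 'M'
  internal I3 with children ['Y', 'I2', 'I1', 'A']
    leaf 'Y' → 'Y'
    internal I2 with children ['K', 'C', 'I0']
      leaf 'K' → 'K'
      leaf 'C' → 'C'
      internal I0 with children ['L', 'V']
        leaf 'L' → 'L'
        leaf 'V' → 'V'
      → '(L,V)'
    → '(K,C,(L,V))'
    internal I1 with children ['F', 'S']
      leaf 'F' → 'F'
      leaf 'S' → 'S'
    → '(F,S)'
    leaf 'A' → 'A'
  → '(Y,(K,C,(L,V)),(F,S),A)'
→ '(M,(Y,(K,C,(L,V)),(F,S),A))'
Final: (M,(Y,(K,C,(L,V)),(F,S),A));

Answer: (M,(Y,(K,C,(L,V)),(F,S),A));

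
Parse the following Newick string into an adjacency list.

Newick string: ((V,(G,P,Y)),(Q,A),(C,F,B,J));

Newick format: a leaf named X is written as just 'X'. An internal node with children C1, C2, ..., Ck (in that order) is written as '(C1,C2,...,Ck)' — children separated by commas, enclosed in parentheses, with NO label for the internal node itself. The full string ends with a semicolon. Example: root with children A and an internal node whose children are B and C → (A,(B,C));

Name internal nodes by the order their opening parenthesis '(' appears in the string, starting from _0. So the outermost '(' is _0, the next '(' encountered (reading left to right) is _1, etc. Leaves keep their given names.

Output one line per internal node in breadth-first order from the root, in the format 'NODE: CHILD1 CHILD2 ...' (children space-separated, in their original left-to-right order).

Input: ((V,(G,P,Y)),(Q,A),(C,F,B,J));
Scanning left-to-right, naming '(' by encounter order:
  pos 0: '(' -> open internal node _0 (depth 1)
  pos 1: '(' -> open internal node _1 (depth 2)
  pos 4: '(' -> open internal node _2 (depth 3)
  pos 10: ')' -> close internal node _2 (now at depth 2)
  pos 11: ')' -> close internal node _1 (now at depth 1)
  pos 13: '(' -> open internal node _3 (depth 2)
  pos 17: ')' -> close internal node _3 (now at depth 1)
  pos 19: '(' -> open internal node _4 (depth 2)
  pos 27: ')' -> close internal node _4 (now at depth 1)
  pos 28: ')' -> close internal node _0 (now at depth 0)
Total internal nodes: 5
BFS adjacency from root:
  _0: _1 _3 _4
  _1: V _2
  _3: Q A
  _4: C F B J
  _2: G P Y

Answer: _0: _1 _3 _4
_1: V _2
_3: Q A
_4: C F B J
_2: G P Y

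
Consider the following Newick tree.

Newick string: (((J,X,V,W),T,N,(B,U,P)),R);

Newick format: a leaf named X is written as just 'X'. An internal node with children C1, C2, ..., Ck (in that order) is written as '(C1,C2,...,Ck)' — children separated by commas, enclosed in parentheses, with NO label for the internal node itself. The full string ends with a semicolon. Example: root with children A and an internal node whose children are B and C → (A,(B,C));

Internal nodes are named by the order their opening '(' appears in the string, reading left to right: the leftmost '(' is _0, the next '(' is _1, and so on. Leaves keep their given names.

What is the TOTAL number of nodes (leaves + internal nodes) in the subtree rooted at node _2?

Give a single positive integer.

Answer: 5

Derivation:
Newick: (((J,X,V,W),T,N,(B,U,P)),R);
Locate _2: it is the '(' at position 2 (the 3rd '(' reading left to right).
Query: subtree rooted at _2
_2: subtree_size = 1 + 4
  J: subtree_size = 1 + 0
  X: subtree_size = 1 + 0
  V: subtree_size = 1 + 0
  W: subtree_size = 1 + 0
Total subtree size of _2: 5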